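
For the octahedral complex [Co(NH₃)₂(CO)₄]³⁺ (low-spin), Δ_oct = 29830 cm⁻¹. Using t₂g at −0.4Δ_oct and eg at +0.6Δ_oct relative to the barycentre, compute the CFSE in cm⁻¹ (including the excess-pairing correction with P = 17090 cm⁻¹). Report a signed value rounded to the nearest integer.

-37412

Ligand charges: 2×(+0) from NH₃ and 4×(+0) from CO sum to +0; with overall charge +3, Co is +3.
Co sits in group 9; removing 3 electrons leaves Co³⁺ with 9 − 3 = 6 d electrons.
The d⁶ electrons fill as t₂g⁶ eg⁰.
The orbital stabilization is -2.4Δ_oct = -2.4 × 29830 = -71592 cm⁻¹.
Relative to high-spin t₂g⁴ eg² (1 paired), the low-spin configuration has 2 additional pairs, contributing +2 × 17090 = +34180 cm⁻¹.
Overall CFSE = -71592 + 34180 = -37412 cm⁻¹.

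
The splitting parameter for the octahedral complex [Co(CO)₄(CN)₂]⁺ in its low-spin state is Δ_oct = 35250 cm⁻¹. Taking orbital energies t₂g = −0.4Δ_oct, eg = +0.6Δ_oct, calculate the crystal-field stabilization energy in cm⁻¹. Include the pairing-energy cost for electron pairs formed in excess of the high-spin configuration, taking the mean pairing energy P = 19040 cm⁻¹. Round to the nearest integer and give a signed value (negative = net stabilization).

Ligand charges: 4×(+0) from CO and 2×(-1) from CN⁻ sum to -2; with overall charge +1, Co is +3.
Group 9 minus oxidation state +3 gives a d⁶ configuration for Co³⁺.
The d⁶ electrons fill as t₂g⁶ eg⁰.
CFSE(orbital) = 6×(-0.4Δ_oct) + 0×(0.6Δ_oct) = -2.4Δ_oct; with Δ_oct = 35250 cm⁻¹ that is -84600 cm⁻¹.
High-spin d⁶ would be t₂g⁴ eg² with 1 pair; low-spin has 3, so 2 excess pairs cost +2P = +38080 cm⁻¹.
Overall CFSE = -84600 + 38080 = -46520 cm⁻¹.

-46520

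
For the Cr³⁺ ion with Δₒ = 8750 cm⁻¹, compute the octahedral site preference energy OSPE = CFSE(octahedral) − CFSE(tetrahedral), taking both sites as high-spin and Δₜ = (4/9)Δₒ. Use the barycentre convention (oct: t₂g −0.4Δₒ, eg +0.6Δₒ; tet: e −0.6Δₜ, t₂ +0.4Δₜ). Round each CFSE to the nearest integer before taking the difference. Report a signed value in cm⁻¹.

Cr³⁺: group 6, so d-count = 6 − 3 = 3.
Octahedral (high-spin): t₂g³ eg⁰, CFSE = 3(−0.4) + 0(+0.6) = -1.2Δₒ = -1.2 × 8750 = -10500 cm⁻¹.
Tetrahedral: e² t₂¹, CFSE = 2(−0.6) + 1(+0.4) = -0.8Δₜ = -0.8 × (4/9) × 8750 = -3111 cm⁻¹.
OSPE = -10500 − (-3111) = -7389 cm⁻¹.

-7389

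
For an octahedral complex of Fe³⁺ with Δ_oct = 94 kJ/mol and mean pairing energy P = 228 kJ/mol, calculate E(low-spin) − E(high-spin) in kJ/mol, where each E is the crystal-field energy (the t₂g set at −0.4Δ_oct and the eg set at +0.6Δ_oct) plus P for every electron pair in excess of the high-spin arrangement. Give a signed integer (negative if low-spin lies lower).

Group 8 minus oxidation state +3 gives a d⁵ configuration for Fe³⁺.
High-spin: t₂g³ eg², CFSE = 0.0Δ_oct = 0 kJ/mol.
For low-spin the configuration is t₂g⁵ eg⁰: orbital energy -2.0 × 94 = -188 kJ/mol, and 2 additional pairs relative to high-spin add 456 kJ/mol, giving 268 kJ/mol.
Thus E(LS) − E(HS) = 268 kJ/mol.

268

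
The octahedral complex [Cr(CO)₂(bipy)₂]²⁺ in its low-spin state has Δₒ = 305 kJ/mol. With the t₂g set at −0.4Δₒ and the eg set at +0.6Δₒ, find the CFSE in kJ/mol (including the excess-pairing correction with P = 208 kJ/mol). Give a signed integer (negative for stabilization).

-280

Ligand charges: 2×(+0) from CO and 2×(+0) from bipy sum to +0; with overall charge +2, Cr is +2.
Group 6 minus oxidation state +2 gives a d⁴ configuration for Cr²⁺.
Configuration: t₂g⁴ eg⁰.
CFSE(orbital) = 4×(-0.4Δₒ) + 0×(0.6Δₒ) = -1.6Δₒ; with Δₒ = 305 kJ/mol that is -488 kJ/mol.
Relative to high-spin t₂g³ eg¹ (0 paired), the low-spin configuration has 1 additional pair, contributing +1 × 208 = +208 kJ/mol.
Overall CFSE = -488 + 208 = -280 kJ/mol.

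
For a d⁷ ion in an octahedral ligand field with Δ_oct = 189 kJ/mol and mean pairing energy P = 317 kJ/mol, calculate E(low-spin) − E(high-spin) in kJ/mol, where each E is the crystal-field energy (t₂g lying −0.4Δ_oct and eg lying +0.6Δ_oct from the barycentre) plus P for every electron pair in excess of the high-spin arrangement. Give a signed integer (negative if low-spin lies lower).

High-spin: t₂g⁵ eg², CFSE = -0.8Δ_oct = -151 kJ/mol.
For low-spin the configuration is t₂g⁶ eg¹: orbital energy -1.8 × 189 = -340 kJ/mol, and 1 additional pair relative to high-spin adds 317 kJ/mol, giving -23 kJ/mol.
The difference is -23 − (-151) = 128 kJ/mol, so high-spin lies lower.

128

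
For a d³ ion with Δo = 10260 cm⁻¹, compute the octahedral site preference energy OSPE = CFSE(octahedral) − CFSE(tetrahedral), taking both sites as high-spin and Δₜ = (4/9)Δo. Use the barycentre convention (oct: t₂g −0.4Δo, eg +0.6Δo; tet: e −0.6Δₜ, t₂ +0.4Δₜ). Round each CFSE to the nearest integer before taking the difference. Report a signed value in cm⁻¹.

In an octahedral site d³ (HS) is t₂g³ eg⁰, giving CFSE(oct) = -1.2Δo = -12312 cm⁻¹.
Tetrahedral: e² t₂¹, CFSE = 2(−0.6) + 1(+0.4) = -0.8Δₜ = -0.8 × (4/9) × 10260 = -3648 cm⁻¹.
OSPE = -12312 − (-3648) = -8664 cm⁻¹.

-8664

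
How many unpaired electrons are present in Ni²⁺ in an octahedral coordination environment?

2

Ni sits in group 10; removing 2 electrons leaves Ni²⁺ with 10 − 2 = 8 d electrons.
Configuration: t₂g⁶ eg², giving 2 unpaired electrons.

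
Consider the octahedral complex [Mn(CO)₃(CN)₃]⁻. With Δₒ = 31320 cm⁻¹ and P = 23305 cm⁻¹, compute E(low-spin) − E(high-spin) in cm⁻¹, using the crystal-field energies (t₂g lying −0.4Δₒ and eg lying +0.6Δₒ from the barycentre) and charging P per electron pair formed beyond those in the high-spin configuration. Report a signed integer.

Ligand charges: 3×(+0) from CO and 3×(-1) from CN⁻ sum to -3; with overall charge -1, Mn is +2.
Mn sits in group 7; removing 2 electrons leaves Mn²⁺ with 7 − 2 = 5 d electrons.
In the high-spin limit (t₂g³ eg²) the orbital term is 0.0Δₒ = 0 cm⁻¹, with no excess pairing.
Low-spin: t₂g⁵ eg⁰, orbital CFSE = -2.0Δₒ = -62640 cm⁻¹; plus 2 excess pairs × P = +46610 cm⁻¹; total -16030 cm⁻¹.
E(LS) − E(HS) = -16030 − (0) = -16030 cm⁻¹.

-16030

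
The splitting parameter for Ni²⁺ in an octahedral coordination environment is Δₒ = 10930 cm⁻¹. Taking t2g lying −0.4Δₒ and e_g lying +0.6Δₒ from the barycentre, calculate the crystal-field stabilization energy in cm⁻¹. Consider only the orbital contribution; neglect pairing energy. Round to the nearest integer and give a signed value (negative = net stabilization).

Ni is in group 10, so Ni²⁺ is d⁸ (10 − 2 = 8).
For octahedral d⁸ the high- and low-spin configurations coincide.
Configuration: t2g^6 e_g^2.
CFSE(orbital) = 6×(-0.4Δₒ) + 2×(0.6Δₒ) = -1.2Δₒ; with Δₒ = 10930 cm⁻¹ that is -13116 cm⁻¹.

-13116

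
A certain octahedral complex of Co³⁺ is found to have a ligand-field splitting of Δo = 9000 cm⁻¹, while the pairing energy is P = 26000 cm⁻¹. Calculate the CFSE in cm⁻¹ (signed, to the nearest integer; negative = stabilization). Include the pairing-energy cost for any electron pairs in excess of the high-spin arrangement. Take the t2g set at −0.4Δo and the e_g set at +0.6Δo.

-3600

Co³⁺: group 9, so d-count = 9 − 3 = 6.
Here Δo < P (9000 < 26000), so the high-spin state is favoured.
Configuration: t2g^4 e_g^2.
Orbital CFSE = -0.4Δo = -0.4 × 9000 = -3600 cm⁻¹.
High-spin has no excess pairs, so no pairing correction applies.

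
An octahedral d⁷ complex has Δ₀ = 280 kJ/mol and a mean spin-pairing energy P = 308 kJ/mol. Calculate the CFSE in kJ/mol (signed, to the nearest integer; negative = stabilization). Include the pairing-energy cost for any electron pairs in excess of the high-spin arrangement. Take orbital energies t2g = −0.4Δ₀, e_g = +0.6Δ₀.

Here Δ₀ < P (280 < 308), so the high-spin state is favoured.
Configuration: t2g^5 e_g^2.
Orbital CFSE = -0.8Δ₀ = -0.8 × 280 = -224 kJ/mol.
High-spin has no excess pairs, so no pairing correction applies.

-224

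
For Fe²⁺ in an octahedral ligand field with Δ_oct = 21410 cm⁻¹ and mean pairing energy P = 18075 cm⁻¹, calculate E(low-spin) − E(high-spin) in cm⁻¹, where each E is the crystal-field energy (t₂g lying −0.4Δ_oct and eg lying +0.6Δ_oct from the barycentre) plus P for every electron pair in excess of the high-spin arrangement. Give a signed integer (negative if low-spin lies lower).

Fe sits in group 8; removing 2 electrons leaves Fe²⁺ with 8 − 2 = 6 d electrons.
High-spin: t₂g⁴ eg², CFSE = -0.4Δ_oct = -8564 cm⁻¹.
Low-spin: t₂g⁶ eg⁰, orbital CFSE = -2.4Δ_oct = -51384 cm⁻¹; plus 2 excess pairs × P = +36150 cm⁻¹; total -15234 cm⁻¹.
Thus E(LS) − E(HS) = -6670 cm⁻¹.

-6670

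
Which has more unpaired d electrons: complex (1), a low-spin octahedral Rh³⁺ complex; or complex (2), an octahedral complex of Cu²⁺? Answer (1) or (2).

(2)

(1): Rh sits in group 9; removing 3 electrons leaves Rh³⁺ with 9 − 3 = 6 d electrons; t₂g⁶ eg⁰ → 0 unpaired.
(2): Cu is in group 11, so Cu²⁺ is d⁹ (11 − 2 = 9); t₂g⁶ eg³ → 1 unpaired.
So (2) has more unpaired electrons.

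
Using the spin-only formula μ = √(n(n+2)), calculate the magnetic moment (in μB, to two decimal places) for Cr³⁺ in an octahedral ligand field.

Group 6 minus oxidation state +3 gives a d³ configuration for Cr³⁺.
Configuration: t2g^3 e_g^0 → 3 unpaired electrons.
μ(spin-only) = √[3(3+2)] = √15 ≈ 3.87 μB.

3.87 μB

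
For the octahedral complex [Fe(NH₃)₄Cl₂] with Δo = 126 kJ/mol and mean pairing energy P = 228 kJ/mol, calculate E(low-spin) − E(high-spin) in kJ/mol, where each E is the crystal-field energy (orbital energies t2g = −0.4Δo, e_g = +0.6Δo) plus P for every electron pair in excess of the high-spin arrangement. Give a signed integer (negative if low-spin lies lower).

204

Ligand charges: 4×(+0) from NH₃ and 2×(-1) from Cl⁻ sum to -2; with overall charge +0, Fe is +2.
Fe sits in group 8; removing 2 electrons leaves Fe²⁺ with 8 − 2 = 6 d electrons.
High-spin d⁶ fills as t2g^4 e_g^2 with CFSE 4(−0.4) + 2(+0.6) = -0.4Δo = -50 kJ/mol.
Low-spin t2g^6 e_g^0 gives -2.4Δo = -302 kJ/mol, but forming 2 extra pairs costs 2P = 456 kJ/mol, so E(LS) = -302 + 456 = 154 kJ/mol.
The difference is 154 − (-50) = 204 kJ/mol, so high-spin lies lower.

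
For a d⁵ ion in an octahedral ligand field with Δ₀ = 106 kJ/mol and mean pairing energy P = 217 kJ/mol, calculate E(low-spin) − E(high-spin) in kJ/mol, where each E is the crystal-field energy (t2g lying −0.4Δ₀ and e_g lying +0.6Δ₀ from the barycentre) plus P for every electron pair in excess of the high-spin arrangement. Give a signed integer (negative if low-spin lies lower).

222

In the high-spin limit (t2g^3 e_g^2) the orbital term is 0.0Δ₀ = 0 kJ/mol, with no excess pairing.
Low-spin t2g^5 e_g^0 gives -2.0Δ₀ = -212 kJ/mol, but forming 2 extra pairs costs 2P = 434 kJ/mol, so E(LS) = -212 + 434 = 222 kJ/mol.
E(LS) − E(HS) = 222 − (0) = 222 kJ/mol.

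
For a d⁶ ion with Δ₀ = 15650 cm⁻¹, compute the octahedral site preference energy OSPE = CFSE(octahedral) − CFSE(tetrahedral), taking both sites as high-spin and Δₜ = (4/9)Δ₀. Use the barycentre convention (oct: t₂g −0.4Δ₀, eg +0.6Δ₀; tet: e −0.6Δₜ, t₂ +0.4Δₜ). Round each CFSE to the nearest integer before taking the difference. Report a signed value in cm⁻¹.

-2087

Octahedral (high-spin): t2g^4 e_g^2, CFSE = 4(−0.4) + 2(+0.6) = -0.4Δ₀ = -0.4 × 15650 = -6260 cm⁻¹.
In a tetrahedral site the filling is e^3 t2^3: CFSE(tet) = -0.6Δₜ = -0.6 × (4/9)(15650) = -4173 cm⁻¹.
Subtracting, OSPE = -6260 − (-4173) = -2087 cm⁻¹.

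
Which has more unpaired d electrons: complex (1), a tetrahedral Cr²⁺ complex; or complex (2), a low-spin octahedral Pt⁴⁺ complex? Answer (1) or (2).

(1)

(1): Cr²⁺: group 6, so d-count = 6 − 2 = 4; With tetrahedral geometry the complex is necessarily high-spin; e² t₂² → 4 unpaired.
(2): Group 10 minus oxidation state +4 gives a d⁶ configuration for Pt⁴⁺; t2g^6 e_g^0 → 0 unpaired.
So (1) has more unpaired electrons.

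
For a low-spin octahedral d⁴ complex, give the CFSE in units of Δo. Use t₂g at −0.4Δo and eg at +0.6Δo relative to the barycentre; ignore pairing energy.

-1.6 Δo

Configuration: t₂g⁴ eg⁰.
CFSE = 4(-0.4Δo) + 0(0.6Δo) = -1.6Δo + 0.0Δo = -1.6Δo.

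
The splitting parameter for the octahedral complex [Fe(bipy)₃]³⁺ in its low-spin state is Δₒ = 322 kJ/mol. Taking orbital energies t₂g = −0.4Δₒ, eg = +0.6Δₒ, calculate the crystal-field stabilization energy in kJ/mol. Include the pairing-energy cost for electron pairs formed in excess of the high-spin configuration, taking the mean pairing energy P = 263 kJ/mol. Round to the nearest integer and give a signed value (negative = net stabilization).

-118

bipy is neutral, so the +3 overall charge sits on Fe: oxidation state +3.
Fe³⁺: group 8, so d-count = 8 − 3 = 5.
Configuration: t₂g⁵ eg⁰.
CFSE(orbital) = 5×(-0.4Δₒ) + 0×(0.6Δₒ) = -2.0Δₒ; with Δₒ = 322 kJ/mol that is -644 kJ/mol.
Relative to high-spin t₂g³ eg² (0 paired), the low-spin configuration has 2 additional pairs, contributing +2 × 263 = +526 kJ/mol.
Net CFSE = -644 + 526 = -118 kJ/mol.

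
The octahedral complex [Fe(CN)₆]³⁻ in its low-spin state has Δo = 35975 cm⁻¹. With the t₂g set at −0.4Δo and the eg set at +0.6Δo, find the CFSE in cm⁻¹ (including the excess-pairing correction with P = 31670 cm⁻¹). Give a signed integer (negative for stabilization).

Each CN⁻ contributes -1; 6 × (-1) = -6. With overall charge -3, Fe is in the +3 oxidation state.
Fe³⁺: group 8, so d-count = 8 − 3 = 5.
Configuration: t₂g⁵ eg⁰.
CFSE(orbital) = 5×(-0.4Δo) + 0×(0.6Δo) = -2.0Δo; with Δo = 35975 cm⁻¹ that is -71950 cm⁻¹.
Relative to high-spin t₂g³ eg² (0 paired), the low-spin configuration has 2 additional pairs, contributing +2 × 31670 = +63340 cm⁻¹.
Net CFSE = -71950 + 63340 = -8610 cm⁻¹.

-8610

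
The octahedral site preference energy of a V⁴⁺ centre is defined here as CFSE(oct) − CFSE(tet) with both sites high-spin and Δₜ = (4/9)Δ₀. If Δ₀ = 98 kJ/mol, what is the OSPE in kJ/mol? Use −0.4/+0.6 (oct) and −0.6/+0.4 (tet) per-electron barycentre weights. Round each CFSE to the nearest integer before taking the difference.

V is in group 5, so V⁴⁺ is d¹ (5 − 4 = 1).
Octahedral high-spin t₂g¹ eg⁰: CFSE = -0.4 × 98 = -39 kJ/mol.
Tetrahedral e¹ t₂⁰ gives -0.6Δₜ = -0.6 × (4/9) × 98 = -26 kJ/mol.
Subtracting, OSPE = -39 − (-26) = -13 kJ/mol.

-13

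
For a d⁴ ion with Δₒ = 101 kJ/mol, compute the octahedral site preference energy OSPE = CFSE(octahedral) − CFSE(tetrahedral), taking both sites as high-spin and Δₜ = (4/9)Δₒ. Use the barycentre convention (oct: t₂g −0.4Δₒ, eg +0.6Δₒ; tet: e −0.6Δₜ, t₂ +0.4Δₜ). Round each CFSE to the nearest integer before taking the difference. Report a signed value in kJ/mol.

-43

In an octahedral site d⁴ (HS) is t₂g³ eg¹, giving CFSE(oct) = -0.6Δₒ = -61 kJ/mol.
Tetrahedral: e² t₂², CFSE = 2(−0.6) + 2(+0.4) = -0.4Δₜ = -0.4 × (4/9) × 101 = -18 kJ/mol.
OSPE = CFSE(oct) − CFSE(tet) = -61 − (-18) = -43 kJ/mol.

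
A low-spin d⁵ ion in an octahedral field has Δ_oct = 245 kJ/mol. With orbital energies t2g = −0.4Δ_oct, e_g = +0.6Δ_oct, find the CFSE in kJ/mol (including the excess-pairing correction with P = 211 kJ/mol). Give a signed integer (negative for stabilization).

-68

The d⁵ electrons fill as t2g^5 e_g^0.
CFSE(orbital) = 5×(-0.4Δ_oct) + 0×(0.6Δ_oct) = -2.0Δ_oct; with Δ_oct = 245 kJ/mol that is -490 kJ/mol.
Pairing penalty: 2 pairs vs 0 in the high-spin reference → 2 extra × P = 422 kJ/mol.
Combining: -490 + 422 = -68 kJ/mol.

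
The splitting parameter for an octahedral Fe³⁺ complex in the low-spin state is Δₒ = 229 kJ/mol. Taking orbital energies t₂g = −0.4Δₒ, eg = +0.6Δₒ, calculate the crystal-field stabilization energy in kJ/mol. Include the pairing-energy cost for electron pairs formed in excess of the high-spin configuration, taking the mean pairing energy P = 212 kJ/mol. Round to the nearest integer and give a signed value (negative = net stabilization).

Fe is in group 8, so Fe³⁺ is d⁵ (8 − 3 = 5).
Configuration: t₂g⁵ eg⁰.
Orbital CFSE = 5(-0.4) + 0(0.6) = -2.0Δₒ = -2.0 × 229 = -458 kJ/mol.
Pairing penalty: 2 pairs vs 0 in the high-spin reference → 2 extra × P = 424 kJ/mol.
Net CFSE = -458 + 424 = -34 kJ/mol.

-34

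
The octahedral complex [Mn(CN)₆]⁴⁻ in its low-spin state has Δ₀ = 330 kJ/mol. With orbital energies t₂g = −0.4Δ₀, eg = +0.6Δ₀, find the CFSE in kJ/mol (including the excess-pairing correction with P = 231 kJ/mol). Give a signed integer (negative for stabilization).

-198

Each CN⁻ contributes -1; 6 × (-1) = -6. With overall charge -4, Mn is in the +2 oxidation state.
Mn²⁺: group 7, so d-count = 7 − 2 = 5.
The d⁵ electrons fill as t₂g⁵ eg⁰.
Orbital CFSE = 5(-0.4) + 0(0.6) = -2.0Δ₀ = -2.0 × 330 = -660 kJ/mol.
High-spin d⁵ would be t₂g³ eg² with 0 pairs; low-spin has 2, so 2 excess pairs cost +2P = +462 kJ/mol.
Net CFSE = -660 + 462 = -198 kJ/mol.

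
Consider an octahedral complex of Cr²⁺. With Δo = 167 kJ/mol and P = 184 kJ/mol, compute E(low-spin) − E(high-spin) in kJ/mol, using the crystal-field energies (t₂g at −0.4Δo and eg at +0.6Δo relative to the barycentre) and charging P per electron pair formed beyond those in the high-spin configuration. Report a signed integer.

Group 6 minus oxidation state +2 gives a d⁴ configuration for Cr²⁺.
High-spin: t₂g³ eg¹, CFSE = -0.6Δo = -100 kJ/mol.
Low-spin: t₂g⁴ eg⁰, orbital CFSE = -1.6Δo = -267 kJ/mol; plus 1 excess pair × P = +184 kJ/mol; total -83 kJ/mol.
The difference is -83 − (-100) = 17 kJ/mol, so high-spin lies lower.

17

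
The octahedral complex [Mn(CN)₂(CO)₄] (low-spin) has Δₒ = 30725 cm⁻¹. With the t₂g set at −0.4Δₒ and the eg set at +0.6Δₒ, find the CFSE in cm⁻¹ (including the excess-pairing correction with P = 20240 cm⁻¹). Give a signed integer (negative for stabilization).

-20970

Ligand charges: 2×(-1) from CN⁻ and 4×(+0) from CO sum to -2; with overall charge +0, Mn is +2.
Mn²⁺: group 7, so d-count = 7 − 2 = 5.
Electron filling gives t₂g⁵ eg⁰.
Orbital CFSE = 5(-0.4) + 0(0.6) = -2.0Δₒ = -2.0 × 30725 = -61450 cm⁻¹.
Pairing penalty: 2 pairs vs 0 in the high-spin reference → 2 extra × P = 40480 cm⁻¹.
Net CFSE = -61450 + 40480 = -20970 cm⁻¹.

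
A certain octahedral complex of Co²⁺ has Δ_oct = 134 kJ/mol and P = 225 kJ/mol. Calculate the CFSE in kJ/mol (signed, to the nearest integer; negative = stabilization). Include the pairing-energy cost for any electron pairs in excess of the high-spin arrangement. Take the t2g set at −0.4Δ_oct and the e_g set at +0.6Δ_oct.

Co is in group 9, so Co²⁺ is d⁷ (9 − 2 = 7).
Δ_oct < P, so pairing is avoided: the ground state is high-spin.
Filling d⁷ accordingly: t2g^5 e_g^2.
Orbital CFSE = -0.8Δ_oct = -0.8 × 134 = -107 kJ/mol.
High-spin has no excess pairs, so no pairing correction applies.

-107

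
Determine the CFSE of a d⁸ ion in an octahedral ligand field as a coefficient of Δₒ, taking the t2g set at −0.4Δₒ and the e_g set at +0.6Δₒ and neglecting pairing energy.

-1.2 Δₒ

For octahedral d⁸ the high- and low-spin configurations coincide.
Configuration: t2g^6 e_g^2.
CFSE = 6(-0.4Δₒ) + 2(0.6Δₒ) = -2.4Δₒ + 1.2Δₒ = -1.2Δₒ.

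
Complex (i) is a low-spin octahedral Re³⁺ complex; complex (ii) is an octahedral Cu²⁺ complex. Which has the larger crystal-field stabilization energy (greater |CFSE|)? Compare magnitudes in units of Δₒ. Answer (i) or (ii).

(i): Group 7 minus oxidation state +3 gives a d⁴ configuration for Re³⁺; t2g^4 e_g^0, CFSE = -1.6Δₒ.
(ii): Cu is in group 11, so Cu²⁺ is d⁹ (11 − 2 = 9); For octahedral d⁹ the high- and low-spin configurations coincide; t2g^6 e_g^3, CFSE = -0.6Δₒ.
So (i) has the larger |CFSE|.

(i)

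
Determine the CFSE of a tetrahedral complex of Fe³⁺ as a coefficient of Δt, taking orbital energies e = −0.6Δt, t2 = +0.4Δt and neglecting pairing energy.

Group 8 minus oxidation state +3 gives a d⁵ configuration for Fe³⁺.
With tetrahedral geometry the complex is necessarily high-spin.
Configuration: e^2 t2^3.
CFSE = 2(-0.6Δt) + 3(0.4Δt) = -1.2Δt + 1.2Δt = 0.0Δt.

0.0 Δt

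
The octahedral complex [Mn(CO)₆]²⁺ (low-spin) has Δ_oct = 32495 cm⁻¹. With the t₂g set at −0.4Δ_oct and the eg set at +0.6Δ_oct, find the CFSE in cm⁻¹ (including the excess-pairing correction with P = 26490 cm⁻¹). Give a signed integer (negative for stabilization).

-12010

CO is neutral, so the +2 overall charge sits on Mn: oxidation state +2.
Mn sits in group 7; removing 2 electrons leaves Mn²⁺ with 7 − 2 = 5 d electrons.
The d⁵ electrons fill as t₂g⁵ eg⁰.
The orbital stabilization is -2.0Δ_oct = -2.0 × 32495 = -64990 cm⁻¹.
Relative to high-spin t₂g³ eg² (0 paired), the low-spin configuration has 2 additional pairs, contributing +2 × 26490 = +52980 cm⁻¹.
Overall CFSE = -64990 + 52980 = -12010 cm⁻¹.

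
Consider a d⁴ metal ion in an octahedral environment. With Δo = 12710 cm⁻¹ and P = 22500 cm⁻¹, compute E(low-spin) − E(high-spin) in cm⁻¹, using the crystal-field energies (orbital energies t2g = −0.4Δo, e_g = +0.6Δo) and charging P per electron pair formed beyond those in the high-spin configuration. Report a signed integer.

9790

In the high-spin limit (t2g^3 e_g^1) the orbital term is -0.6Δo = -7626 cm⁻¹, with no excess pairing.
Low-spin t2g^4 e_g^0 gives -1.6Δo = -20336 cm⁻¹, but forming 1 extra pair costs 1P = 22500 cm⁻¹, so E(LS) = -20336 + 22500 = 2164 cm⁻¹.
E(LS) − E(HS) = 2164 − (-7626) = 9790 cm⁻¹.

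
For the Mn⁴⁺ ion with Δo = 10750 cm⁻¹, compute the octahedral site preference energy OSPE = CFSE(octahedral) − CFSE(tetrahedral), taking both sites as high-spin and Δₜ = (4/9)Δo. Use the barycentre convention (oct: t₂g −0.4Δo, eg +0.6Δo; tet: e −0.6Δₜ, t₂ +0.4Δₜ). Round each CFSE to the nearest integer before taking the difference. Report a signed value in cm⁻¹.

Mn sits in group 7; removing 4 electrons leaves Mn⁴⁺ with 7 − 4 = 3 d electrons.
Octahedral high-spin t₂g³ eg⁰: CFSE = -1.2 × 10750 = -12900 cm⁻¹.
Tetrahedral: e² t₂¹, CFSE = 2(−0.6) + 1(+0.4) = -0.8Δₜ = -0.8 × (4/9) × 10750 = -3822 cm⁻¹.
OSPE = -12900 − (-3822) = -9078 cm⁻¹.

-9078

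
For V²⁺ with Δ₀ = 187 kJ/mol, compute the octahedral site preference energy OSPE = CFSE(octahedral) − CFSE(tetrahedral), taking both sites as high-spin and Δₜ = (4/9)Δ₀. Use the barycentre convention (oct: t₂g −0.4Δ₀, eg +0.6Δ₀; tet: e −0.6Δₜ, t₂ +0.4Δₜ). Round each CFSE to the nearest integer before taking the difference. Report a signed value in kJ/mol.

V sits in group 5; removing 2 electrons leaves V²⁺ with 5 − 2 = 3 d electrons.
Octahedral high-spin t₂g³ eg⁰: CFSE = -1.2 × 187 = -224 kJ/mol.
Tetrahedral e² t₂¹ gives -0.8Δₜ = -0.8 × (4/9) × 187 = -66 kJ/mol.
OSPE = CFSE(oct) − CFSE(tet) = -224 − (-66) = -158 kJ/mol.

-158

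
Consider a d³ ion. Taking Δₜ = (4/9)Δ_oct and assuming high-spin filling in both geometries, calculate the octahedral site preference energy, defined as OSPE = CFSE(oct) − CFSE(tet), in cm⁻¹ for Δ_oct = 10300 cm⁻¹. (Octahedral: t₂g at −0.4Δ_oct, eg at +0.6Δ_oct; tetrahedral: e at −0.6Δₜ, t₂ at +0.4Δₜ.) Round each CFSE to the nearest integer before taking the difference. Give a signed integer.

-8698

Octahedral high-spin t2g^3 e_g^0: CFSE = -1.2 × 10300 = -12360 cm⁻¹.
Tetrahedral e^2 t2^1 gives -0.8Δₜ = -0.8 × (4/9) × 10300 = -3662 cm⁻¹.
OSPE = -12360 − (-3662) = -8698 cm⁻¹.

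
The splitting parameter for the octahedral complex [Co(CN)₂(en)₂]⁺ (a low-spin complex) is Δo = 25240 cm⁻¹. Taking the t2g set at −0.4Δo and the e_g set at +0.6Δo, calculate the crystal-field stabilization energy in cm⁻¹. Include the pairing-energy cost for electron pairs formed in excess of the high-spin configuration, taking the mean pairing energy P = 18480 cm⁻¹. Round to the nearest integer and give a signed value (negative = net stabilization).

Ligand charges: 2×(-1) from CN⁻ and 2×(+0) from en sum to -2; with overall charge +1, Co is +3.
Group 9 minus oxidation state +3 gives a d⁶ configuration for Co³⁺.
The d⁶ electrons fill as t2g^6 e_g^0.
CFSE(orbital) = 6×(-0.4Δo) + 0×(0.6Δo) = -2.4Δo; with Δo = 25240 cm⁻¹ that is -60576 cm⁻¹.
Relative to high-spin t2g^4 e_g^2 (1 paired), the low-spin configuration has 2 additional pairs, contributing +2 × 18480 = +36960 cm⁻¹.
Overall CFSE = -60576 + 36960 = -23616 cm⁻¹.

-23616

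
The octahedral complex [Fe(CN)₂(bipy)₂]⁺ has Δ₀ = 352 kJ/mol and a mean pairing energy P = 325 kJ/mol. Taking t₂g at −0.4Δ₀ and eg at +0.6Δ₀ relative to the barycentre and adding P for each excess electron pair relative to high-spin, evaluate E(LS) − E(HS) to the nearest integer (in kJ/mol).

-54

Ligand charges: 2×(-1) from CN⁻ and 2×(+0) from bipy sum to -2; with overall charge +1, Fe is +3.
Fe³⁺: group 8, so d-count = 8 − 3 = 5.
High-spin: t₂g³ eg², CFSE = 0.0Δ₀ = 0 kJ/mol.
Low-spin t₂g⁵ eg⁰ gives -2.0Δ₀ = -704 kJ/mol, but forming 2 extra pairs costs 2P = 650 kJ/mol, so E(LS) = -704 + 650 = -54 kJ/mol.
Thus E(LS) − E(HS) = -54 kJ/mol.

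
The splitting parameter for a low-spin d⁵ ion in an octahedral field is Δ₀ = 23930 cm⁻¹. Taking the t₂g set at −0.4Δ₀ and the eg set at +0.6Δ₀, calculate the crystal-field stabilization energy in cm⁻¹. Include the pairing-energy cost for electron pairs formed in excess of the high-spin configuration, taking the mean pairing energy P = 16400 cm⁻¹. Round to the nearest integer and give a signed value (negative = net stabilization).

-15060

Electron filling gives t₂g⁵ eg⁰.
CFSE(orbital) = 5×(-0.4Δ₀) + 0×(0.6Δ₀) = -2.0Δ₀; with Δ₀ = 23930 cm⁻¹ that is -47860 cm⁻¹.
Relative to high-spin t₂g³ eg² (0 paired), the low-spin configuration has 2 additional pairs, contributing +2 × 16400 = +32800 cm⁻¹.
Combining: -47860 + 32800 = -15060 cm⁻¹.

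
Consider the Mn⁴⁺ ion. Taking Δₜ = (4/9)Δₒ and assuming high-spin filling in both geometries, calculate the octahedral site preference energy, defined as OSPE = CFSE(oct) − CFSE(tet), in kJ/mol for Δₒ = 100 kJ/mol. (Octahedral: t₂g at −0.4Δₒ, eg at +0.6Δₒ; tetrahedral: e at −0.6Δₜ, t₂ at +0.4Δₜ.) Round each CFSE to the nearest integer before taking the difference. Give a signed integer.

-84

Mn⁴⁺: group 7, so d-count = 7 − 4 = 3.
In an octahedral site d³ (HS) is t2g^3 e_g^0, giving CFSE(oct) = -1.2Δₒ = -120 kJ/mol.
Tetrahedral e^2 t2^1 gives -0.8Δₜ = -0.8 × (4/9) × 100 = -36 kJ/mol.
Subtracting, OSPE = -120 − (-36) = -84 kJ/mol.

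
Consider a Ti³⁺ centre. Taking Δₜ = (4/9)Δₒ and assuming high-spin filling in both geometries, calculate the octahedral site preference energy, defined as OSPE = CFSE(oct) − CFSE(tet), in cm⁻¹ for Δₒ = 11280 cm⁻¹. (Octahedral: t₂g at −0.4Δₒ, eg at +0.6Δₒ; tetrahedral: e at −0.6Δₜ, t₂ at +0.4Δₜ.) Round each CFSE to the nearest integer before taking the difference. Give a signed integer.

Ti³⁺: group 4, so d-count = 4 − 3 = 1.
Octahedral high-spin t₂g¹ eg⁰: CFSE = -0.4 × 11280 = -4512 cm⁻¹.
Tetrahedral e¹ t₂⁰ gives -0.6Δₜ = -0.6 × (4/9) × 11280 = -3008 cm⁻¹.
OSPE = CFSE(oct) − CFSE(tet) = -4512 − (-3008) = -1504 cm⁻¹.

-1504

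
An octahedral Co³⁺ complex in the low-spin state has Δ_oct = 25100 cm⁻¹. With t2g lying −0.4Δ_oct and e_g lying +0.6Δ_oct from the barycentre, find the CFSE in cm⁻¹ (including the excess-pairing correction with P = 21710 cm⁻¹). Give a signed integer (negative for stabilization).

Group 9 minus oxidation state +3 gives a d⁶ configuration for Co³⁺.
Electron filling gives t2g^6 e_g^0.
The orbital stabilization is -2.4Δ_oct = -2.4 × 25100 = -60240 cm⁻¹.
Relative to high-spin t2g^4 e_g^2 (1 paired), the low-spin configuration has 2 additional pairs, contributing +2 × 21710 = +43420 cm⁻¹.
Net CFSE = -60240 + 43420 = -16820 cm⁻¹.

-16820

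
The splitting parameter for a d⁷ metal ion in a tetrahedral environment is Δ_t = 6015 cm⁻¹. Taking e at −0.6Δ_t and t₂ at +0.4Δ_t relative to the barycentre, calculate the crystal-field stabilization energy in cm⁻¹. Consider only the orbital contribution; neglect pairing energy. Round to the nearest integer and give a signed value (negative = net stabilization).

With tetrahedral geometry the complex is necessarily high-spin.
Configuration: e⁴ t₂³.
CFSE(orbital) = 4×(-0.6Δ_t) + 3×(0.4Δ_t) = -1.2Δ_t; with Δ_t = 6015 cm⁻¹ that is -7218 cm⁻¹.

-7218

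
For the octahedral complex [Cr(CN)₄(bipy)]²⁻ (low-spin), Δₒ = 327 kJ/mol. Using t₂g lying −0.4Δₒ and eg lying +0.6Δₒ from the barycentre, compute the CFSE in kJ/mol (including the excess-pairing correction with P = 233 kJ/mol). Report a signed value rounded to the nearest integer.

-290

Ligand charges: 4×(-1) from CN⁻ and 1×(+0) from bipy sum to -4; with overall charge -2, Cr is +2.
Group 6 minus oxidation state +2 gives a d⁴ configuration for Cr²⁺.
Configuration: t₂g⁴ eg⁰.
The orbital stabilization is -1.6Δₒ = -1.6 × 327 = -523 kJ/mol.
High-spin d⁴ would be t₂g³ eg¹ with 0 pairs; low-spin has 1, so 1 excess pair costs +1P = +233 kJ/mol.
Overall CFSE = -523 + 233 = -290 kJ/mol.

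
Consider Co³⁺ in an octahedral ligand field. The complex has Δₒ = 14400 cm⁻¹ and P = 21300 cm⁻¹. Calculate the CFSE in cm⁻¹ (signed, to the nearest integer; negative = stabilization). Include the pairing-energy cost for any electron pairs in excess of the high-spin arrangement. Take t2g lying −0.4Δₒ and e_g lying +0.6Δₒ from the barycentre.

-5760

Co is in group 9, so Co³⁺ is d⁶ (9 − 3 = 6).
Here Δₒ < P (14400 < 21300), so the high-spin state is favoured.
That gives t2g^4 e_g^2.
Orbital CFSE = -0.4Δₒ = -0.4 × 14400 = -5760 cm⁻¹.
High-spin has no excess pairs, so no pairing correction applies.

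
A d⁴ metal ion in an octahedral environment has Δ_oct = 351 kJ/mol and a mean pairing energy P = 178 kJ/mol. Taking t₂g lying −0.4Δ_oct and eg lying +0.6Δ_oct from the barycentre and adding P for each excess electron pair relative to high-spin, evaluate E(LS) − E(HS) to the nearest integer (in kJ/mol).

-173

High-spin d⁴ fills as t₂g³ eg¹ with CFSE 3(−0.4) + 1(+0.6) = -0.6Δ_oct = -211 kJ/mol.
Low-spin t₂g⁴ eg⁰ gives -1.6Δ_oct = -562 kJ/mol, but forming 1 extra pair costs 1P = 178 kJ/mol, so E(LS) = -562 + 178 = -384 kJ/mol.
Thus E(LS) − E(HS) = -173 kJ/mol.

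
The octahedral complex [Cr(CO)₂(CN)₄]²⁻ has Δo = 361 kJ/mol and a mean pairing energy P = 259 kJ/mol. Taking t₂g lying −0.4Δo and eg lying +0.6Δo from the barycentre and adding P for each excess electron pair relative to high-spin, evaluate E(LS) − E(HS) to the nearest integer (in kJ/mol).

-102

Ligand charges: 2×(+0) from CO and 4×(-1) from CN⁻ sum to -4; with overall charge -2, Cr is +2.
Cr²⁺: group 6, so d-count = 6 − 2 = 4.
In the high-spin limit (t₂g³ eg¹) the orbital term is -0.6Δo = -217 kJ/mol, with no excess pairing.
Low-spin t₂g⁴ eg⁰ gives -1.6Δo = -578 kJ/mol, but forming 1 extra pair costs 1P = 259 kJ/mol, so E(LS) = -578 + 259 = -319 kJ/mol.
Thus E(LS) − E(HS) = -102 kJ/mol.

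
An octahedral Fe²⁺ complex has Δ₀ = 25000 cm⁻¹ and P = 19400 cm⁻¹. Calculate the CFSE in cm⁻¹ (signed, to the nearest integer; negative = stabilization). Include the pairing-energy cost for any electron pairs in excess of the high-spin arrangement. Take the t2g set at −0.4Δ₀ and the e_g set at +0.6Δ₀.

-21200

Fe is in group 8, so Fe²⁺ is d⁶ (8 − 2 = 6).
Here Δ₀ > P (25000 > 19400), so the low-spin state is favoured.
Configuration: t2g^6 e_g^0.
Orbital CFSE = -2.4Δ₀ = -2.4 × 25000 = -60000 cm⁻¹.
Excess pairs vs high-spin: 3 − 1 = 2; pairing cost = +38800 cm⁻¹.
Net CFSE = -60000 + 38800 = -21200 cm⁻¹.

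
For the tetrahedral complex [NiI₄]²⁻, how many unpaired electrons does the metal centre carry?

Each I⁻ contributes -1; 4 × (-1) = -4. With overall charge -2, Ni is in the +2 oxidation state.
Ni is in group 10, so Ni²⁺ is d⁸ (10 − 2 = 8).
With tetrahedral geometry the complex is necessarily high-spin.
Configuration: e⁴ t₂⁴, giving 2 unpaired electrons.

2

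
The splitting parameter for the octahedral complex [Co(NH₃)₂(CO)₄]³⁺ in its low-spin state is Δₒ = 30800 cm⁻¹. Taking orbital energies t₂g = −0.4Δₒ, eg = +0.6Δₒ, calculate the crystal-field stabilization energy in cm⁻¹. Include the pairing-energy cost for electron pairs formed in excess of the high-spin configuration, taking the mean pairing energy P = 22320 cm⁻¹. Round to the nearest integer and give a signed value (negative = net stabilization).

-29280

Ligand charges: 2×(+0) from NH₃ and 4×(+0) from CO sum to +0; with overall charge +3, Co is +3.
Group 9 minus oxidation state +3 gives a d⁶ configuration for Co³⁺.
Electron filling gives t₂g⁶ eg⁰.
Orbital CFSE = 6(-0.4) + 0(0.6) = -2.4Δₒ = -2.4 × 30800 = -73920 cm⁻¹.
Pairing penalty: 3 pairs vs 1 in the high-spin reference → 2 extra × P = 44640 cm⁻¹.
Overall CFSE = -73920 + 44640 = -29280 cm⁻¹.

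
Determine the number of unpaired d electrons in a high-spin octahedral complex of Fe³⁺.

5

Fe³⁺: group 8, so d-count = 8 − 3 = 5.
Configuration: t₂g³ eg², giving 5 unpaired electrons.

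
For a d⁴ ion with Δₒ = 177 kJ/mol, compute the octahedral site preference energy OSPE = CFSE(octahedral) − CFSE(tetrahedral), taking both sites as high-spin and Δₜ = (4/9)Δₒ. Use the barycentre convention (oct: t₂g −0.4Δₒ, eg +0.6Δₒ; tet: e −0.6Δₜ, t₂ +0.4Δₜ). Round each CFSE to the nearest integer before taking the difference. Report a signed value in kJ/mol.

-75

Octahedral (high-spin): t₂g³ eg¹, CFSE = 3(−0.4) + 1(+0.6) = -0.6Δₒ = -0.6 × 177 = -106 kJ/mol.
In a tetrahedral site the filling is e² t₂²: CFSE(tet) = -0.4Δₜ = -0.4 × (4/9)(177) = -31 kJ/mol.
OSPE = CFSE(oct) − CFSE(tet) = -106 − (-31) = -75 kJ/mol.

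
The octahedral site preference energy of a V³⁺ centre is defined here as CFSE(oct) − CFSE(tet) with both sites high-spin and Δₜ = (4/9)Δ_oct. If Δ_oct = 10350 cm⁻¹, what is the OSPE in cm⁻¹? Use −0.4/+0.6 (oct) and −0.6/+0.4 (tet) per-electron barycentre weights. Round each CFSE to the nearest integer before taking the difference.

V³⁺: group 5, so d-count = 5 − 3 = 2.
In an octahedral site d² (HS) is t₂g² eg⁰, giving CFSE(oct) = -0.8Δ_oct = -8280 cm⁻¹.
Tetrahedral e² t₂⁰ gives -1.2Δₜ = -1.2 × (4/9) × 10350 = -5520 cm⁻¹.
Subtracting, OSPE = -8280 − (-5520) = -2760 cm⁻¹.

-2760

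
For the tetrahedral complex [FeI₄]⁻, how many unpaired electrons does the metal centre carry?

5

Each I⁻ contributes -1; 4 × (-1) = -4. With overall charge -1, Fe is in the +3 oxidation state.
Fe is in group 8, so Fe³⁺ is d⁵ (8 − 3 = 5).
Tetrahedral fields are weak (Δₜ ≈ 4/9 Δₒ), so electrons fill high-spin.
Configuration: e² t₂³, giving 5 unpaired electrons.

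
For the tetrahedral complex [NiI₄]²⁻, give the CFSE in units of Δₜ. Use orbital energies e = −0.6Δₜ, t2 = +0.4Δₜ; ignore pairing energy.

Each I⁻ contributes -1; 4 × (-1) = -4. With overall charge -2, Ni is in the +2 oxidation state.
Group 10 minus oxidation state +2 gives a d⁸ configuration for Ni²⁺.
Tetrahedral fields are weak (Δₜ ≈ 4/9 Δₒ), so electrons fill high-spin.
Configuration: e^4 t2^4.
CFSE = 4(-0.6Δₜ) + 4(0.4Δₜ) = -2.4Δₜ + 1.6Δₜ = -0.8Δₜ.

-0.8 Δₜ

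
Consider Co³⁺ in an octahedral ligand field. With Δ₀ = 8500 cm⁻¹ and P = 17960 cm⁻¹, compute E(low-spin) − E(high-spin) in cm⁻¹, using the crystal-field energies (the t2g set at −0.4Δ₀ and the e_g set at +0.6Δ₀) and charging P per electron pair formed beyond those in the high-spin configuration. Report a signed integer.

18920

Group 9 minus oxidation state +3 gives a d⁶ configuration for Co³⁺.
High-spin: t2g^4 e_g^2, CFSE = -0.4Δ₀ = -3400 cm⁻¹.
For low-spin the configuration is t2g^6 e_g^0: orbital energy -2.4 × 8500 = -20400 cm⁻¹, and 2 additional pairs relative to high-spin add 35920 cm⁻¹, giving 15520 cm⁻¹.
The difference is 15520 − (-3400) = 18920 cm⁻¹, so high-spin lies lower.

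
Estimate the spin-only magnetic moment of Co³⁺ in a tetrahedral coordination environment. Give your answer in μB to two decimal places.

Co sits in group 9; removing 3 electrons leaves Co³⁺ with 9 − 3 = 6 d electrons.
Tetrahedral splitting is small, so the complex is high-spin.
Configuration: e^3 t2^3 → 4 unpaired electrons.
μ(spin-only) = √[4(4+2)] = √24 ≈ 4.90 μB.

4.90 μB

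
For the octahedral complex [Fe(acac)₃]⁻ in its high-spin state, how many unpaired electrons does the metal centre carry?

4

Each acac⁻ contributes -1; 3 × (-1) = -3. With overall charge -1, Fe is in the +2 oxidation state.
Fe is in group 8, so Fe²⁺ is d⁶ (8 − 2 = 6).
Configuration: t₂g⁴ eg², giving 4 unpaired electrons.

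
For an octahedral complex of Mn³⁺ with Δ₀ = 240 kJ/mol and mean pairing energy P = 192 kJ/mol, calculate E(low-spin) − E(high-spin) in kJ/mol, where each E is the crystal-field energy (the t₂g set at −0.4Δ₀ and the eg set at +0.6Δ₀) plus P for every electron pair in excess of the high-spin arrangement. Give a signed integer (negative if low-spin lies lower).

-48

Group 7 minus oxidation state +3 gives a d⁴ configuration for Mn³⁺.
High-spin d⁴ fills as t₂g³ eg¹ with CFSE 3(−0.4) + 1(+0.6) = -0.6Δ₀ = -144 kJ/mol.
Low-spin: t₂g⁴ eg⁰, orbital CFSE = -1.6Δ₀ = -384 kJ/mol; plus 1 excess pair × P = +192 kJ/mol; total -192 kJ/mol.
E(LS) − E(HS) = -192 − (-144) = -48 kJ/mol.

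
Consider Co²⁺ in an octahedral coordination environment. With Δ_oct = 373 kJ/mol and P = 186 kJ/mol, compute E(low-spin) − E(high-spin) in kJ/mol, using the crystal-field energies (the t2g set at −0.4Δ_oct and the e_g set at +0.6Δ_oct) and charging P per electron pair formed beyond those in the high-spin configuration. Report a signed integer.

-187

Group 9 minus oxidation state +2 gives a d⁷ configuration for Co²⁺.
High-spin: t2g^5 e_g^2, CFSE = -0.8Δ_oct = -298 kJ/mol.
For low-spin the configuration is t2g^6 e_g^1: orbital energy -1.8 × 373 = -671 kJ/mol, and 1 additional pair relative to high-spin adds 186 kJ/mol, giving -485 kJ/mol.
The difference is -485 − (-298) = -187 kJ/mol, so low-spin lies lower.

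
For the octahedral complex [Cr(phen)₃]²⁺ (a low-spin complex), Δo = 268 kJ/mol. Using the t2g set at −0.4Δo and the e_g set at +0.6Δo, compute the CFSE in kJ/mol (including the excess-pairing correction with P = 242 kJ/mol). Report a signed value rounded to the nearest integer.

-187

phen is neutral, so the +2 overall charge sits on Cr: oxidation state +2.
Cr sits in group 6; removing 2 electrons leaves Cr²⁺ with 6 − 2 = 4 d electrons.
Configuration: t2g^4 e_g^0.
The orbital stabilization is -1.6Δo = -1.6 × 268 = -429 kJ/mol.
Pairing penalty: 1 pair vs 0 in the high-spin reference → 1 extra × P = 242 kJ/mol.
Overall CFSE = -429 + 242 = -187 kJ/mol.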